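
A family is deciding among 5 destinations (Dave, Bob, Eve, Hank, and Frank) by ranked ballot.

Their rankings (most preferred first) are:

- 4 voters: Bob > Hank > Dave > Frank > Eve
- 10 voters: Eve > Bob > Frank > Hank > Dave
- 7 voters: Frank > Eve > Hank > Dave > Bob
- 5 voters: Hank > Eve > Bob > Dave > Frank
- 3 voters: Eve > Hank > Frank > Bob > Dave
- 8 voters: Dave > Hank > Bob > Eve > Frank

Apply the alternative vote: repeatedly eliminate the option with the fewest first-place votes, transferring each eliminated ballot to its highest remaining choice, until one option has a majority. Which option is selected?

Eve

Round 1: Eve 13, Dave 8, Frank 7, Hank 5, Bob 4. Bob has the fewest and is eliminated.
Round 2: Eve 13, Hank 9, Dave 8, Frank 7. Frank has the fewest and is eliminated.
Round 3: Eve 20, Hank 9, Dave 8. Eve has a majority.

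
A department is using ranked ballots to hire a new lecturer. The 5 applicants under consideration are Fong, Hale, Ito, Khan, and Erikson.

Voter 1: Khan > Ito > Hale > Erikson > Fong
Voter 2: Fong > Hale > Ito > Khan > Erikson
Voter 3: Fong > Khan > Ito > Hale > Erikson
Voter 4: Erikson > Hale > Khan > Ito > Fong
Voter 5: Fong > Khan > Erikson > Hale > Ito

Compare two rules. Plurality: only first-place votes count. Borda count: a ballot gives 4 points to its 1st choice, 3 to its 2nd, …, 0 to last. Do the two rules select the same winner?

No

Plurality first-place counts: Fong 3, Hale 0, Ito 0, Khan 1, Erikson 1 → Fong.
Borda totals: Fong 12, Hale 10, Ito 8, Khan 13, Erikson 7 → Khan.
The two rules disagree: plurality picks Fong, Borda picks Khan.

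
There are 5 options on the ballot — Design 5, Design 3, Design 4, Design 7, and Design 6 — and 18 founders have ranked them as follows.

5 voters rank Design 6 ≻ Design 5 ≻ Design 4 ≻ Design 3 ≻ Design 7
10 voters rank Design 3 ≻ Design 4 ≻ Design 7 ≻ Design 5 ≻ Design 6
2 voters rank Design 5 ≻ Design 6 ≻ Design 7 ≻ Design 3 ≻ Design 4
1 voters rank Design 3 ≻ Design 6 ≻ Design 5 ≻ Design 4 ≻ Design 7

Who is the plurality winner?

First-place vote totals:
  Design 5: 2
  Design 3: 11
  Design 4: 0
  Design 7: 0
  Design 6: 5
Design 3 has the most first-place votes.

Design 3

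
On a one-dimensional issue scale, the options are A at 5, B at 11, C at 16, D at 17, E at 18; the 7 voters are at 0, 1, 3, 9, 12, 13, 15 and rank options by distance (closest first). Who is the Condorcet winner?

B

With single-peaked preferences on a line, the Condorcet winner is the candidate closest to the median voter.
The median voter (position 9) is closest to B at 11.
Check: B vs C — voters closer to B: 6 of 7.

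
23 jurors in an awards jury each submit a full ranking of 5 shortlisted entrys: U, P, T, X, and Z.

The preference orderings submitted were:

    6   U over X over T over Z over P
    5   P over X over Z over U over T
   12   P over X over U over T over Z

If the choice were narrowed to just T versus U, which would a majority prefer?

U

Ballots ranking T above U: 0.
Ballots ranking U above T: 6+5+12 = 23.
U wins the head-to-head, 23–0.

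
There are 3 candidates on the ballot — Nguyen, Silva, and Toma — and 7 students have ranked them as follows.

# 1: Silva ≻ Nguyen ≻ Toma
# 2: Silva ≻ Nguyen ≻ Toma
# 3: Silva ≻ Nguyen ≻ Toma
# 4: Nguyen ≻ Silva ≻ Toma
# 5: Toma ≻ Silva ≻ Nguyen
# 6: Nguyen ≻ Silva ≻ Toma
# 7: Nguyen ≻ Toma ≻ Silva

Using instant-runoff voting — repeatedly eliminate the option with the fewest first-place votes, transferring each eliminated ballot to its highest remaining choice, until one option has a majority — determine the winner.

Silva

Round 1: Nguyen 3, Silva 3, Toma 1. Toma has the fewest and is eliminated.
Round 2: Silva 4, Nguyen 3. Silva has a majority.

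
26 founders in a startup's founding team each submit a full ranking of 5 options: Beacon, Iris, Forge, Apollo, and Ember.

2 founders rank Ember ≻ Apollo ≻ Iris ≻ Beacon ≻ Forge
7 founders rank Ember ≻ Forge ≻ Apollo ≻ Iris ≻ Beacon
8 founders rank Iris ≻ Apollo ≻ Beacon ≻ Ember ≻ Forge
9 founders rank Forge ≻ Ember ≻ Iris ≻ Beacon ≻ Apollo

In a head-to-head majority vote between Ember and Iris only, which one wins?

Ballots ranking Ember above Iris: 2+7+9 = 18.
Ballots ranking Iris above Ember: 8.
Ember wins the head-to-head, 18–8.

Ember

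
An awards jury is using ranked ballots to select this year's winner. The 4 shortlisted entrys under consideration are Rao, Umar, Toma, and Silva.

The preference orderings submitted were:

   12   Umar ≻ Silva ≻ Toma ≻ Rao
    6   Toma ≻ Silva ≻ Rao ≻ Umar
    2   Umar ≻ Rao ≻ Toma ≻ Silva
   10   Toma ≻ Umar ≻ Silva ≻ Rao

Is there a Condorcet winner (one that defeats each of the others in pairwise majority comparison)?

Yes

Head-to-head results (30 voters total):
Rao vs Umar: Umar wins 24–6.
Rao vs Toma: Toma wins 28–2.
Rao vs Silva: Silva wins 28–2.
Umar vs Toma: Toma wins 16–14.
Umar vs Silva: Umar wins 24–6.
Toma vs Silva: Toma wins 18–12.
Toma beats each rival — Rao (28–2), Umar (16–14), Silva (18–12) — so Toma is the Condorcet winner.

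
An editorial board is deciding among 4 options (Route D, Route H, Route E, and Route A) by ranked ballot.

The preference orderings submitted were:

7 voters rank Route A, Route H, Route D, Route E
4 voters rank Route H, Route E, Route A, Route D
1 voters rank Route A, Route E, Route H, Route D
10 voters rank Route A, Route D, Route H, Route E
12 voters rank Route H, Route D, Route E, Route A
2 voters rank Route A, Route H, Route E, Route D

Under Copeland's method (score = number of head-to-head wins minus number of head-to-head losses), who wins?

Route A

Pairwise results:
  Route D vs Route H: Route H wins 26–10.
  Route D vs Route E: Route D wins 29–7.
  Route D vs Route A: Route A wins 24–12.
  Route H vs Route E: Route H wins 35–1.
  Route H vs Route A: Route A wins 20–16.
  Route E vs Route A: Route A wins 20–16.
Copeland scores (wins − losses):
  Route D: 1 − 2 = -1
  Route H: 2 − 1 = 1
  Route E: 0 − 3 = -3
  Route A: 3 − 0 = 3
Route A has the best Copeland score.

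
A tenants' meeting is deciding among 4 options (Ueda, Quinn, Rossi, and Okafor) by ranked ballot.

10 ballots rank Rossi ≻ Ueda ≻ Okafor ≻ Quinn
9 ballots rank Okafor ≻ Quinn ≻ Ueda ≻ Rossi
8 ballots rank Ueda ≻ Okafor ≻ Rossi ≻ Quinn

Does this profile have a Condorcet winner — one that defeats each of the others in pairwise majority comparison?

Head-to-head results (27 voters total):
Ueda vs Quinn: Ueda wins 18–9.
Ueda vs Rossi: Ueda wins 17–10.
Ueda vs Okafor: Ueda wins 18–9.
Quinn vs Rossi: Rossi wins 18–9.
Quinn vs Okafor: Okafor wins 27–0.
Rossi vs Okafor: Okafor wins 17–10.
Ueda beats each rival — Quinn (18–9), Rossi (17–10), Okafor (18–9) — so Ueda is the Condorcet winner.

Yes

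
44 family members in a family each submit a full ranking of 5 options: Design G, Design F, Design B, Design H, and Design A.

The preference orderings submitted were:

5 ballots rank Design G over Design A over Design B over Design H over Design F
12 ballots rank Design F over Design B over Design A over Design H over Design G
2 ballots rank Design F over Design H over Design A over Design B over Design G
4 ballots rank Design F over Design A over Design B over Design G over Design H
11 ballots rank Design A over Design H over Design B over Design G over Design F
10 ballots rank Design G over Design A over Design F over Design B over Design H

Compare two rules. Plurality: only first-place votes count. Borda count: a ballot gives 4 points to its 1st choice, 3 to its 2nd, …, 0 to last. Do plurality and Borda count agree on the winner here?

Plurality first-place counts: Design G 15, Design F 18, Design B 0, Design H 0, Design A 11 → Design F.
Borda totals: Design G 75, Design F 92, Design B 88, Design H 56, Design A 129 → Design A.
The two rules disagree: plurality picks Design F, Borda picks Design A.

No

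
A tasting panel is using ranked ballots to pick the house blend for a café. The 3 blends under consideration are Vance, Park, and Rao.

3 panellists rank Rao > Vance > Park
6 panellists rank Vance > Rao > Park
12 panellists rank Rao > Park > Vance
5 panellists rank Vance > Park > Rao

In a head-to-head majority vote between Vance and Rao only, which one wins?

Rao

Ballots ranking Vance above Rao: 6+5 = 11.
Ballots ranking Rao above Vance: 3+12 = 15.
Rao wins the head-to-head, 15–11.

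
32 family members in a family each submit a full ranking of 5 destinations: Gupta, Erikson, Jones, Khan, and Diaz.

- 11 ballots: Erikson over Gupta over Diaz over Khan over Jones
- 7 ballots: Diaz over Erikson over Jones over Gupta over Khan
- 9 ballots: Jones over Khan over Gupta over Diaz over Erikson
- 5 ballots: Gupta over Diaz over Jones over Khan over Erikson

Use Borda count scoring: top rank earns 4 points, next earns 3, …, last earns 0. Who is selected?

Gupta

Borda scores:
  Gupta: 11·3 + 7·1 + 9·2 + 5·4 = 78
  Erikson: 11·4 + 7·3 + 9·0 + 5·0 = 65
  Jones: 11·0 + 7·2 + 9·4 + 5·2 = 60
  Khan: 11·1 + 7·0 + 9·3 + 5·1 = 43
  Diaz: 11·2 + 7·4 + 9·1 + 5·3 = 74
Gupta has the highest total.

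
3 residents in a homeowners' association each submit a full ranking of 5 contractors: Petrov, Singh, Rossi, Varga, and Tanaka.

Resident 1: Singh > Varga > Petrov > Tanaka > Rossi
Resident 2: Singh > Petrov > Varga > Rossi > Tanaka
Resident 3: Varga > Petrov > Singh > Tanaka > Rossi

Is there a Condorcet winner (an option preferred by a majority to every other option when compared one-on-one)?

Yes

Head-to-head results (3 voters total):
Petrov vs Singh: Singh wins 2–1.
Petrov vs Rossi: Petrov wins 3–0.
Petrov vs Varga: Varga wins 2–1.
Petrov vs Tanaka: Petrov wins 3–0.
Singh vs Rossi: Singh wins 3–0.
Singh vs Varga: Singh wins 2–1.
Singh vs Tanaka: Singh wins 3–0.
Rossi vs Varga: Varga wins 3–0.
Rossi vs Tanaka: Tanaka wins 2–1.
Varga vs Tanaka: Varga wins 3–0.
Singh beats each rival — Petrov (2–1), Rossi (3–0), Varga (2–1), Tanaka (3–0) — so Singh is the Condorcet winner.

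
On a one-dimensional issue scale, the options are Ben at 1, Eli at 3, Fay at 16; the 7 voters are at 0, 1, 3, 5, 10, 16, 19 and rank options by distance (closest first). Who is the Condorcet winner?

Eli

With single-peaked preferences on a line, the Condorcet winner is the candidate closest to the median voter.
The median voter (position 5) is closest to Eli at 3.
Check: Eli vs Fay — voters closer to Eli: 4 of 7.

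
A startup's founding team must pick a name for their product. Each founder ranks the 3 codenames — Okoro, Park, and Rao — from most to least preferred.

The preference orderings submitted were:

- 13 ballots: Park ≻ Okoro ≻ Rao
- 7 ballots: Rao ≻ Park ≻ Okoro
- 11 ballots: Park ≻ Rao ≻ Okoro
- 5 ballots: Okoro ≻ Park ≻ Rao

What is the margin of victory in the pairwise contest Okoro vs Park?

26

Ballots ranking Okoro above Park: 5.
Ballots ranking Park above Okoro: 13+7+11 = 31.
Park wins 31–5, a margin of 26.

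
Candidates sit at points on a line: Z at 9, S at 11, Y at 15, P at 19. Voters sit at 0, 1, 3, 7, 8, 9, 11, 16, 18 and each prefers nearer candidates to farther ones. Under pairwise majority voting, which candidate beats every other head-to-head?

With single-peaked preferences on a line, the Condorcet winner is the candidate closest to the median voter.
The median voter (position 8) is closest to Z at 9.
Check: Z vs P — voters closer to Z: 7 of 9.

Z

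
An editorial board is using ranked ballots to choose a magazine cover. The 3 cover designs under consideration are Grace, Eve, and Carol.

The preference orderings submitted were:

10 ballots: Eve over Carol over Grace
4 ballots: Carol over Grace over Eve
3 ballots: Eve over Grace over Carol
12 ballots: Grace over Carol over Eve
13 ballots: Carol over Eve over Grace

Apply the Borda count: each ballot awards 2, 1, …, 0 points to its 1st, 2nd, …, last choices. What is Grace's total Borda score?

Borda scores:
  Grace: 10·0 + 4·1 + 3·1 + 12·2 + 13·0 = 31
  Eve: 10·2 + 4·0 + 3·2 + 12·0 + 13·1 = 39
  Carol: 10·1 + 4·2 + 3·0 + 12·1 + 13·2 = 56

31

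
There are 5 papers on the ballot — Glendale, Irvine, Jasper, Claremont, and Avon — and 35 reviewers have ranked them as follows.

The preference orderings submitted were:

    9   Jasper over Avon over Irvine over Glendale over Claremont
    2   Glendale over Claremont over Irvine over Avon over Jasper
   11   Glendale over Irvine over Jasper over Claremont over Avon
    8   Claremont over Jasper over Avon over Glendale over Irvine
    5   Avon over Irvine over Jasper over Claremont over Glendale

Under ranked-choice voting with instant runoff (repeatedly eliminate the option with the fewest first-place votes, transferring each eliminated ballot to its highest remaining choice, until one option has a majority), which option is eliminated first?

Irvine

Round 1: Glendale 13, Jasper 9, Claremont 8, Avon 5, Irvine 0. Irvine has the fewest and is eliminated.
Round 2: Glendale 13, Jasper 9, Claremont 8, Avon 5. Avon has the fewest and is eliminated.
Round 3: Jasper 14, Glendale 13, Claremont 8. Claremont has the fewest and is eliminated.
Round 4: Jasper 22, Glendale 13. Jasper has a majority.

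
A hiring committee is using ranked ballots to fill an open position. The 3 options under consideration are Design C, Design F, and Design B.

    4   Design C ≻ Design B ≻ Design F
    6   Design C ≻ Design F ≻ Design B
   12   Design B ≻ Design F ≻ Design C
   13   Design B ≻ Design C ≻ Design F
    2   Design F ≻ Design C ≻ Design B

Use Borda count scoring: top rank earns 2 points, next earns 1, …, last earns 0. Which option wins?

Borda scores:
  Design C: 4·2 + 6·2 + 12·0 + 13·1 + 2·1 = 35
  Design F: 4·0 + 6·1 + 12·1 + 13·0 + 2·2 = 22
  Design B: 4·1 + 6·0 + 12·2 + 13·2 + 2·0 = 54
Design B has the highest total.

Design B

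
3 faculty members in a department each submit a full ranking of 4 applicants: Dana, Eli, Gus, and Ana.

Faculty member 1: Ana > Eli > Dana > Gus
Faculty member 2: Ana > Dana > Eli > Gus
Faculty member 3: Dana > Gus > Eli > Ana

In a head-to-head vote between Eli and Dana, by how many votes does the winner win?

1

Ballots ranking Eli above Dana: 1.
Ballots ranking Dana above Eli: 2.
Dana wins 2–1, a margin of 1.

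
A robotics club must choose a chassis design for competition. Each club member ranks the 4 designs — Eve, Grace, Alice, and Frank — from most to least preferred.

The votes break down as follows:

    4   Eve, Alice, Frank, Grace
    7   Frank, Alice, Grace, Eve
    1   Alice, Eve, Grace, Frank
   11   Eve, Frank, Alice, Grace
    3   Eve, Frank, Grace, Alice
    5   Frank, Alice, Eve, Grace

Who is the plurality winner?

First-place vote totals:
  Eve: 18
  Grace: 0
  Alice: 1
  Frank: 12
Eve has the most first-place votes.

Eve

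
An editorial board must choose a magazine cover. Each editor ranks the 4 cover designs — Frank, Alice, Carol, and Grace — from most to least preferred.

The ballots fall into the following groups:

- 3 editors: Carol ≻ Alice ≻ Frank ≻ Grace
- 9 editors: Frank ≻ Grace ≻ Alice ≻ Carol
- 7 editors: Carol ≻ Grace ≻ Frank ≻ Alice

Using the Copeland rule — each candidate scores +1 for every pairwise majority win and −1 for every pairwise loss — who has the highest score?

Carol

Pairwise results:
  Frank vs Alice: Frank wins 16–3.
  Frank vs Carol: Carol wins 10–9.
  Frank vs Grace: Frank wins 12–7.
  Alice vs Carol: Carol wins 10–9.
  Alice vs Grace: Grace wins 16–3.
  Carol vs Grace: Carol wins 10–9.
Copeland scores (wins − losses):
  Frank: 2 − 1 = 1
  Alice: 0 − 3 = -3
  Carol: 3 − 0 = 3
  Grace: 1 − 2 = -1
Carol has the best Copeland score.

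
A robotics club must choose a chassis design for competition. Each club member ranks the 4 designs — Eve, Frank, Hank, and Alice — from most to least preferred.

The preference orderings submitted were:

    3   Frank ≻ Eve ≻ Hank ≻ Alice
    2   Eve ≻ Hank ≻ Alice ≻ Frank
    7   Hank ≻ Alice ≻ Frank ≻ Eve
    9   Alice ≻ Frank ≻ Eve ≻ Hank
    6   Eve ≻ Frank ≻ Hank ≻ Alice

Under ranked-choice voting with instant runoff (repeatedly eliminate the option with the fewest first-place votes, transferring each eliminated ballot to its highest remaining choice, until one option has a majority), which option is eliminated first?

Frank

Round 1: Alice 9, Eve 8, Hank 7, Frank 3. Frank has the fewest and is eliminated.
Round 2: Eve 11, Alice 9, Hank 7. Hank has the fewest and is eliminated.
Round 3: Alice 16, Eve 11. Alice has a majority.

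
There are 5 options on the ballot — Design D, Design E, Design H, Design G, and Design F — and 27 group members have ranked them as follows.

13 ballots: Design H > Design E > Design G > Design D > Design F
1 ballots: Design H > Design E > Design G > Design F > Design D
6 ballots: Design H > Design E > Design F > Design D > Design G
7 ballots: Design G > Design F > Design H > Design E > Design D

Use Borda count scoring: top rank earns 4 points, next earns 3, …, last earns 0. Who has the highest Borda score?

Borda scores:
  Design D: 13·1 + 0 + 6·1 + 7·0 = 19
  Design E: 13·3 + 3 + 6·3 + 7·1 = 67
  Design H: 13·4 + 4 + 6·4 + 7·2 = 94
  Design G: 13·2 + 2 + 6·0 + 7·4 = 56
  Design F: 13·0 + 1 + 6·2 + 7·3 = 34
Design H has the highest total.

Design H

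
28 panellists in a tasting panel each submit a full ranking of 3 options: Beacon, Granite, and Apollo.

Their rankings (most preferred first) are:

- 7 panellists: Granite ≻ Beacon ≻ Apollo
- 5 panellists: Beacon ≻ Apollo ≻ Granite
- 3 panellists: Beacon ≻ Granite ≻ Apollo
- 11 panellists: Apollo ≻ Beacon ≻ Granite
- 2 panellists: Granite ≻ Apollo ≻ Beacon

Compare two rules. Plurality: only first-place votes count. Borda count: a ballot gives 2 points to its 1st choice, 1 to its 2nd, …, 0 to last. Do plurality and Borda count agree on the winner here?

No

Plurality first-place counts: Beacon 8, Granite 9, Apollo 11 → Apollo.
Borda totals: Beacon 34, Granite 21, Apollo 29 → Beacon.
The two rules disagree: plurality picks Apollo, Borda picks Beacon.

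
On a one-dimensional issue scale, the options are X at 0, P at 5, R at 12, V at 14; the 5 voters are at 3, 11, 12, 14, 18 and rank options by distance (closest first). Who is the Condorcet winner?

With single-peaked preferences on a line, the Condorcet winner is the candidate closest to the median voter.
The median voter (position 12) is closest to R at 12.
Check: R vs X — voters closer to R: 4 of 5.

R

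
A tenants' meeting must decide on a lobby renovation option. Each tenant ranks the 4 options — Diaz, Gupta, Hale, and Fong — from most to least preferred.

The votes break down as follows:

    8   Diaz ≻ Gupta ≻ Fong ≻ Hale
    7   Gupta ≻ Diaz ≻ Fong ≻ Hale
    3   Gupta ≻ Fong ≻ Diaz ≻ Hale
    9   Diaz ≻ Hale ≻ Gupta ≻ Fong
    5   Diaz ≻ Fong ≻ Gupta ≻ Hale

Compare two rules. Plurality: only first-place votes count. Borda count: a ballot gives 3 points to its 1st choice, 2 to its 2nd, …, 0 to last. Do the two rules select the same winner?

Plurality first-place counts: Diaz 22, Gupta 10, Hale 0, Fong 0 → Diaz.
Borda totals: Diaz 83, Gupta 60, Hale 18, Fong 31 → Diaz.
The two rules agree on Diaz.

Yes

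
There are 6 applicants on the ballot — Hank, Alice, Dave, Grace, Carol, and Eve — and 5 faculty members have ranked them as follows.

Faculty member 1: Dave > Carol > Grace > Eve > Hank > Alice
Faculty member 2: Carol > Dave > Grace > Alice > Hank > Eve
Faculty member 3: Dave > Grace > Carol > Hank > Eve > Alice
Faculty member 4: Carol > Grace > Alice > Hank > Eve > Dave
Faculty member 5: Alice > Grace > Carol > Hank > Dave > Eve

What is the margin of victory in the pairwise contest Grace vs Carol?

Ballots ranking Grace above Carol: 2.
Ballots ranking Carol above Grace: 3.
Carol wins 3–2, a margin of 1.

1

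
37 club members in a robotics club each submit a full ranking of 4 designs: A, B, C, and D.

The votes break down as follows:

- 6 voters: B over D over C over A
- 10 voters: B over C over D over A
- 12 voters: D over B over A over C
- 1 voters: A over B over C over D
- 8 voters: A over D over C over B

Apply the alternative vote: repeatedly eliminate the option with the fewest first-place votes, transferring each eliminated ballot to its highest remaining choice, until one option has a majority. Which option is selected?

Round 1: B 16, D 12, A 9, C 0. C has the fewest and is eliminated.
Round 2: B 16, D 12, A 9. A has the fewest and is eliminated.
Round 3: D 20, B 17. D has a majority.

D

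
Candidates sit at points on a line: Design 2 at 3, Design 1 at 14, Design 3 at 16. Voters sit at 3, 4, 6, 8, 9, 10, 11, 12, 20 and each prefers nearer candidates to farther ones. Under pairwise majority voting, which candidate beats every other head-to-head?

With single-peaked preferences on a line, the Condorcet winner is the candidate closest to the median voter.
The median voter (position 9) is closest to Design 1 at 14.
Check: Design 1 vs Design 2 — voters closer to Design 1: 5 of 9.

Design 1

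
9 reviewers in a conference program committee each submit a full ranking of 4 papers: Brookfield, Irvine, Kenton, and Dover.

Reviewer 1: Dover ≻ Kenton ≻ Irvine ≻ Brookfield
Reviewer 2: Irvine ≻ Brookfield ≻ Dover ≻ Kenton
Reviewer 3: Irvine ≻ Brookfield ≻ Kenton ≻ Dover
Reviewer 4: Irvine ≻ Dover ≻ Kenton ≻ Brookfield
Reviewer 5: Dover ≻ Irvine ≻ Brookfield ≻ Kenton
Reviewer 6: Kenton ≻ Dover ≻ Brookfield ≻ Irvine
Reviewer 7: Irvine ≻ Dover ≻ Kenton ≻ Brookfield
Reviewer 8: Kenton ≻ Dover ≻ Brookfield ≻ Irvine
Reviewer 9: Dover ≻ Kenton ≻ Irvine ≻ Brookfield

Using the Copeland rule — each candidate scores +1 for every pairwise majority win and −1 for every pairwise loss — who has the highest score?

Dover

Pairwise results:
  Brookfield vs Irvine: Irvine wins 7–2.
  Brookfield vs Kenton: Kenton wins 6–3.
  Brookfield vs Dover: Dover wins 7–2.
  Irvine vs Kenton: Irvine wins 5–4.
  Irvine vs Dover: Dover wins 5–4.
  Kenton vs Dover: Dover wins 6–3.
Copeland scores (wins − losses):
  Brookfield: 0 − 3 = -3
  Irvine: 2 − 1 = 1
  Kenton: 1 − 2 = -1
  Dover: 3 − 0 = 3
Dover has the best Copeland score.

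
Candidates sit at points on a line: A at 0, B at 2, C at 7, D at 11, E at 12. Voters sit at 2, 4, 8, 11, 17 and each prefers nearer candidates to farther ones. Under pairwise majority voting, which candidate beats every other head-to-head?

C

With single-peaked preferences on a line, the Condorcet winner is the candidate closest to the median voter.
The median voter (position 8) is closest to C at 7.
Check: C vs E — voters closer to C: 3 of 5.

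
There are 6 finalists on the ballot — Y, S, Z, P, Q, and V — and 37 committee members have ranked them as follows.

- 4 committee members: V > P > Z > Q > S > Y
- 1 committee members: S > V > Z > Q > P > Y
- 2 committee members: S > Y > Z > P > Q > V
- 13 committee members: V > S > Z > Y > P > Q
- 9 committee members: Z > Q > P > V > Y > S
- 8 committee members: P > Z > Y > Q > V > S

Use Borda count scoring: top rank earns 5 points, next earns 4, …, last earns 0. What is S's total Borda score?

71

Borda scores:
  Y: 4·0 + 0 + 2·4 + 13·2 + 9·1 + 8·3 = 67
  S: 4·1 + 5 + 2·5 + 13·4 + 9·0 + 8·0 = 71
  Z: 4·3 + 3 + 2·3 + 13·3 + 9·5 + 8·4 = 137
  P: 4·4 + 1 + 2·2 + 13·1 + 9·3 + 8·5 = 101
  Q: 4·2 + 2 + 2·1 + 13·0 + 9·4 + 8·2 = 64
  V: 4·5 + 4 + 2·0 + 13·5 + 9·2 + 8·1 = 115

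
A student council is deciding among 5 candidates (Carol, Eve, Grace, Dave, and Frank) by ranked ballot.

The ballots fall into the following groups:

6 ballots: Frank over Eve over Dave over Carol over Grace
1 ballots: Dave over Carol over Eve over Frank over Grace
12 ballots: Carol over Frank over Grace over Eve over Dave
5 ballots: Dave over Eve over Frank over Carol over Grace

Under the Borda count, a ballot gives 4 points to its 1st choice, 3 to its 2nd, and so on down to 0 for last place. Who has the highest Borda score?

Borda scores:
  Carol: 6·1 + 3 + 12·4 + 5·1 = 62
  Eve: 6·3 + 2 + 12·1 + 5·3 = 47
  Grace: 6·0 + 0 + 12·2 + 5·0 = 24
  Dave: 6·2 + 4 + 12·0 + 5·4 = 36
  Frank: 6·4 + 1 + 12·3 + 5·2 = 71
Frank has the highest total.

Frank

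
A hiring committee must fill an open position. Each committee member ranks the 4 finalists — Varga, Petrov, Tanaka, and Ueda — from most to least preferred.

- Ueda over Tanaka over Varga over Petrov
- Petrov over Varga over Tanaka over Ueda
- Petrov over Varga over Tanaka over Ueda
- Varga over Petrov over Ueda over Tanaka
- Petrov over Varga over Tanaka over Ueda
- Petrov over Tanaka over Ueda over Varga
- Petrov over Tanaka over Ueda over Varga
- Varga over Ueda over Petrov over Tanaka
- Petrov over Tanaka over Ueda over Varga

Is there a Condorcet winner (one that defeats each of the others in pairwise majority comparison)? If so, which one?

Petrov

Head-to-head results (9 voters total):
Varga vs Petrov: Petrov wins 6–3.
Varga vs Tanaka: Varga wins 5–4.
Varga vs Ueda: Varga wins 5–4.
Petrov vs Tanaka: Petrov wins 8–1.
Petrov vs Ueda: Petrov wins 7–2.
Tanaka vs Ueda: Tanaka wins 6–3.
Petrov beats each rival — Varga (6–3), Tanaka (8–1), Ueda (7–2) — so Petrov is the Condorcet winner.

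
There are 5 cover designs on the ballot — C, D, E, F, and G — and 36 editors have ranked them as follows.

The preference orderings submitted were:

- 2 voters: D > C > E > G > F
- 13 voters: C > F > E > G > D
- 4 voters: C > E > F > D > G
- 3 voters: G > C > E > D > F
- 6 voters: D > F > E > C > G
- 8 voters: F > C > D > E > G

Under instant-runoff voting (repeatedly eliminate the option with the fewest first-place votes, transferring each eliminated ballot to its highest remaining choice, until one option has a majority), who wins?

Round 1: C 17, D 8, F 8, G 3, E 0. E has the fewest and is eliminated.
Round 2: C 17, D 8, F 8, G 3. G has the fewest and is eliminated.
Round 3: C 20, D 8, F 8. C has a majority.

C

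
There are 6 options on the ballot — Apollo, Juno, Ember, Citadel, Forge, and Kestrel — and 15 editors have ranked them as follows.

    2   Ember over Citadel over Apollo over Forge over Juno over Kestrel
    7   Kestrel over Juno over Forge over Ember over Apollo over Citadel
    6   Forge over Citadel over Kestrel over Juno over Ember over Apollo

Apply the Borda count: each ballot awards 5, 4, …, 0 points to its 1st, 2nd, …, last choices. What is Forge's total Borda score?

Borda scores:
  Apollo: 2·3 + 7·1 + 6·0 = 13
  Juno: 2·1 + 7·4 + 6·2 = 42
  Ember: 2·5 + 7·2 + 6·1 = 30
  Citadel: 2·4 + 7·0 + 6·4 = 32
  Forge: 2·2 + 7·3 + 6·5 = 55
  Kestrel: 2·0 + 7·5 + 6·3 = 53

55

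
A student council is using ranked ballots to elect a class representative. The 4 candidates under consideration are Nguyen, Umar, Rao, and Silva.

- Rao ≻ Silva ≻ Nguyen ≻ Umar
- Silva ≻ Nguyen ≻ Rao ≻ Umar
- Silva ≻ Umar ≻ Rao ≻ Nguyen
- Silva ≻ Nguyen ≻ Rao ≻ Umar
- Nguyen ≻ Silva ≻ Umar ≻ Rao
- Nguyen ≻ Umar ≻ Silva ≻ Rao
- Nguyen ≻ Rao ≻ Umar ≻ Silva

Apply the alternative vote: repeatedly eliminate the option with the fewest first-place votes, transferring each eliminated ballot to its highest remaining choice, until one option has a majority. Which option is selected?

Round 1: Nguyen 3, Silva 3, Rao 1, Umar 0. Umar has the fewest and is eliminated.
Round 2: Nguyen 3, Silva 3, Rao 1. Rao has the fewest and is eliminated.
Round 3: Silva 4, Nguyen 3. Silva has a majority.

Silva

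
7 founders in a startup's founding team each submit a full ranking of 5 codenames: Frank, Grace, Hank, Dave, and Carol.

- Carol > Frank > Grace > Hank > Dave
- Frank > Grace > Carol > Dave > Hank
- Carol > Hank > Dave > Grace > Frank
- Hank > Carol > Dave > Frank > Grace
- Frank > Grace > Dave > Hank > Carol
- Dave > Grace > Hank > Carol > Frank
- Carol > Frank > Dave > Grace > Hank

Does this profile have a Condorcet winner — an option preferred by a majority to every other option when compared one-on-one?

Head-to-head results (7 voters total):
Frank vs Grace: Frank wins 5–2.
Frank vs Hank: Frank wins 4–3.
Frank vs Dave: Frank wins 4–3.
Frank vs Carol: Carol wins 5–2.
Grace vs Hank: Grace wins 5–2.
Grace vs Dave: Dave wins 4–3.
Grace vs Carol: Carol wins 4–3.
Hank vs Dave: Dave wins 4–3.
Hank vs Carol: Carol wins 4–3.
Dave vs Carol: Carol wins 5–2.
Carol beats each rival — Frank (5–2), Grace (4–3), Hank (4–3), Dave (5–2) — so Carol is the Condorcet winner.

Yes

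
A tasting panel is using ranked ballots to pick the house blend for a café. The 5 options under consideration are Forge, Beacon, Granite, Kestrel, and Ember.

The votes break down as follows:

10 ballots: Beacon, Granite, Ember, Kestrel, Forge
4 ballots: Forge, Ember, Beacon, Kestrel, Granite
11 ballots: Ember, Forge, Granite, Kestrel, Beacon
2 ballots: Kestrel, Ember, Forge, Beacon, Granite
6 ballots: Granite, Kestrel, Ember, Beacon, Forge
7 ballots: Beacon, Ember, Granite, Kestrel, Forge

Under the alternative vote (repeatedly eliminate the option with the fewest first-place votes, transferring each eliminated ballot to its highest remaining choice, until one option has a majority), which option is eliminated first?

Kestrel

Round 1: Beacon 17, Ember 11, Granite 6, Forge 4, Kestrel 2. Kestrel has the fewest and is eliminated.
Round 2: Beacon 17, Ember 13, Granite 6, Forge 4. Forge has the fewest and is eliminated.
Round 3: Beacon 17, Ember 17, Granite 6. Granite has the fewest and is eliminated.
Round 4: Ember 23, Beacon 17. Ember has a majority.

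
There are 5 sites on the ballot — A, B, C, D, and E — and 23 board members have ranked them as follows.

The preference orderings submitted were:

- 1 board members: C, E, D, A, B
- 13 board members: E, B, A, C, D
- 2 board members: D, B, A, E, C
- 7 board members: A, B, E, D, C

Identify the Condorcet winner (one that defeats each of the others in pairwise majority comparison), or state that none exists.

Head-to-head results (23 voters total):
A vs B: B wins 15–8.
A vs C: A wins 22–1.
A vs D: A wins 20–3.
A vs E: E wins 14–9.
B vs C: B wins 22–1.
B vs D: B wins 20–3.
B vs E: E wins 14–9.
C vs D: C wins 14–9.
C vs E: E wins 22–1.
D vs E: E wins 21–2.
E beats each rival — A (14–9), B (14–9), C (22–1), D (21–2) — so E is the Condorcet winner.

E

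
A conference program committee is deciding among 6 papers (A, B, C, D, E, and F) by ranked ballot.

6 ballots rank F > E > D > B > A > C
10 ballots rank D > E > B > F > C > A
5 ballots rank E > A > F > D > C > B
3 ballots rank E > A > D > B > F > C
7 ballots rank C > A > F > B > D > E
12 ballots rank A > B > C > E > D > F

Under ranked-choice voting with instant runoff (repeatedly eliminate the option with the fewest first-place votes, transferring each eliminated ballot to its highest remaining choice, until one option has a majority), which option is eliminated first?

Round 1: A 12, D 10, E 8, C 7, F 6, B 0. B has the fewest and is eliminated.
Round 2: A 12, D 10, E 8, C 7, F 6. F has the fewest and is eliminated.
Round 3: E 14, A 12, D 10, C 7. C has the fewest and is eliminated.
Round 4: A 19, E 14, D 10. D has the fewest and is eliminated.
Round 5: E 24, A 19. E has a majority.

B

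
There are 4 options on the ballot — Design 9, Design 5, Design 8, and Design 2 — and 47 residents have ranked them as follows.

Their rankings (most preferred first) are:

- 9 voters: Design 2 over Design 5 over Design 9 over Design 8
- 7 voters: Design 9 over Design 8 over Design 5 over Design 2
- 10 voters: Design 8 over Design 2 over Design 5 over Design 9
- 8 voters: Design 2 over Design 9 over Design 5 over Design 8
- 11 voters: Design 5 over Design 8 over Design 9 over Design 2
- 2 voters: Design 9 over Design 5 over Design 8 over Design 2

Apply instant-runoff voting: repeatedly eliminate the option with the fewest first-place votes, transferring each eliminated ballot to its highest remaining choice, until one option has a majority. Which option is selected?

Design 8

Round 1: Design 2 17, Design 5 11, Design 8 10, Design 9 9. Design 9 has the fewest and is eliminated.
Round 2: Design 8 17, Design 2 17, Design 5 13. Design 5 has the fewest and is eliminated.
Round 3: Design 8 30, Design 2 17. Design 8 has a majority.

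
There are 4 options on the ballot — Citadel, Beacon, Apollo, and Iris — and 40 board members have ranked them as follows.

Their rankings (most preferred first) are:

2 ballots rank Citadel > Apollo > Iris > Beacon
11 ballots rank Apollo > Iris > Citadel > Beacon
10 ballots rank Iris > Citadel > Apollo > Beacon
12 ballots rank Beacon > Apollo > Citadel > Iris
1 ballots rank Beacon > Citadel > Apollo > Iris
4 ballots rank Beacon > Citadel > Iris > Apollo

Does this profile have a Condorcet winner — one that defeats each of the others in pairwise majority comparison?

Head-to-head results (40 voters total):
Citadel vs Beacon: Citadel wins 23–17.
Citadel vs Apollo: Apollo wins 23–17.
Citadel vs Iris: Iris wins 21–19.
Beacon vs Apollo: Apollo wins 23–17.
Beacon vs Iris: Iris wins 23–17.
Apollo vs Iris: Apollo wins 26–14.
Apollo beats each rival — Citadel (23–17), Beacon (23–17), Iris (26–14) — so Apollo is the Condorcet winner.

Yes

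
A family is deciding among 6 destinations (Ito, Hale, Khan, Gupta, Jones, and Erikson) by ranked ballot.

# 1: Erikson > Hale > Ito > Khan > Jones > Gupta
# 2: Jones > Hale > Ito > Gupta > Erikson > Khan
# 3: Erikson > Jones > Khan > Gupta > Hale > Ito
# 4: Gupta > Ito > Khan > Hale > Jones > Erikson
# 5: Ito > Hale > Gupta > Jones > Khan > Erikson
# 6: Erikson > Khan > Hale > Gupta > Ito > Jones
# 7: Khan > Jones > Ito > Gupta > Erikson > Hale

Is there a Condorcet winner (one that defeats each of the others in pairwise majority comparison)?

Head-to-head results (7 voters total):
Ito vs Hale: Hale wins 4–3.
Ito vs Khan: Ito wins 4–3.
Ito vs Gupta: Ito wins 4–3.
Ito vs Jones: Ito wins 4–3.
Ito vs Erikson: Ito wins 4–3.
Hale vs Khan: Khan wins 4–3.
Hale vs Gupta: Hale wins 4–3.
Hale vs Jones: Hale wins 4–3.
Hale vs Erikson: Erikson wins 4–3.
Khan vs Gupta: Khan wins 4–3.
Khan vs Jones: Khan wins 4–3.
Khan vs Erikson: Erikson wins 4–3.
Gupta vs Jones: Jones wins 4–3.
Gupta vs Erikson: Gupta wins 4–3.
Jones vs Erikson: Jones wins 4–3.
No candidate beats all others: Ito beats Khan beats Hale beats Ito, a majority cycle.

No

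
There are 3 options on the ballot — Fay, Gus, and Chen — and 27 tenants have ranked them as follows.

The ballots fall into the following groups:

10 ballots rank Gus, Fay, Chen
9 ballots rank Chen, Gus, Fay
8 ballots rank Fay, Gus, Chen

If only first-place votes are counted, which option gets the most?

Gus

First-place vote totals:
  Fay: 8
  Gus: 10
  Chen: 9
Gus has the most first-place votes.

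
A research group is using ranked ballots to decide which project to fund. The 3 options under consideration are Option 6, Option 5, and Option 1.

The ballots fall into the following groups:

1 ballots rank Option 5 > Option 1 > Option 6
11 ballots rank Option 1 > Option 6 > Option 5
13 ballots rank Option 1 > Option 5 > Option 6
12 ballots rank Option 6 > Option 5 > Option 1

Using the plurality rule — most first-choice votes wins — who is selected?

Option 1

First-place vote totals:
  Option 6: 12
  Option 5: 1
  Option 1: 24
Option 1 has the most first-place votes.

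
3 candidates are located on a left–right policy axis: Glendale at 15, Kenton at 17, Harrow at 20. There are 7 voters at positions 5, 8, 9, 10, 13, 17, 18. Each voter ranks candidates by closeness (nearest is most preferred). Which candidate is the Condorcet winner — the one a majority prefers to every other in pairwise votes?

With single-peaked preferences on a line, the Condorcet winner is the candidate closest to the median voter.
The median voter (position 10) is closest to Glendale at 15.
Check: Glendale vs Harrow — voters closer to Glendale: 6 of 7.

Glendale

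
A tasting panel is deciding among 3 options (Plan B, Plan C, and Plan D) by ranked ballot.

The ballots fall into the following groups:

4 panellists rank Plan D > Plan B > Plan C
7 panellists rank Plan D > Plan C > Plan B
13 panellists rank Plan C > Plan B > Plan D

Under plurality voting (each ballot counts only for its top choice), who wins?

Plan C

First-place vote totals:
  Plan B: 0
  Plan C: 13
  Plan D: 11
Plan C has the most first-place votes.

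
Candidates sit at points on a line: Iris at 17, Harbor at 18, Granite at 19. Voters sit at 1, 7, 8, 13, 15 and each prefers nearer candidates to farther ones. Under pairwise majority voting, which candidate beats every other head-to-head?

With single-peaked preferences on a line, the Condorcet winner is the candidate closest to the median voter.
The median voter (position 8) is closest to Iris at 17.
Check: Iris vs Harbor — voters closer to Iris: 5 of 5.

Iris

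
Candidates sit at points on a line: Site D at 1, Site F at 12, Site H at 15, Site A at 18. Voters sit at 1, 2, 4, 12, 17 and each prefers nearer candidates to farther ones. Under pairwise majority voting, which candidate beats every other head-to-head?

With single-peaked preferences on a line, the Condorcet winner is the candidate closest to the median voter.
The median voter (position 4) is closest to Site D at 1.
Check: Site D vs Site H — voters closer to Site D: 3 of 5.

Site D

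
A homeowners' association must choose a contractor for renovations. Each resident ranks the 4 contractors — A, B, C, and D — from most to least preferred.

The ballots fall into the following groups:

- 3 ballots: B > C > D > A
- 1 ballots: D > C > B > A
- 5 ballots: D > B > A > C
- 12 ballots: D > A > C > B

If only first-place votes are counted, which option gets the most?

First-place vote totals:
  A: 0
  B: 3
  C: 0
  D: 18
D has the most first-place votes.

D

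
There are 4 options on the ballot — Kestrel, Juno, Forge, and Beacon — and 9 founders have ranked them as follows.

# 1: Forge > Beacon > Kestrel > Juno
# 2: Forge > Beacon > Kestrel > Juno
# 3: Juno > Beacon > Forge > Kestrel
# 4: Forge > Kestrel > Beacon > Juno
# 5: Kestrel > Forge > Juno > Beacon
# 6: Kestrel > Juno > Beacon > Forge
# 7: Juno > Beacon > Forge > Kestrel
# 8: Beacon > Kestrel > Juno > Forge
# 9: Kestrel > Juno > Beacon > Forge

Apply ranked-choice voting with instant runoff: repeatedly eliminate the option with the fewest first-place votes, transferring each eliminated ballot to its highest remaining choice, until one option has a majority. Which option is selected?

Forge

Round 1: Kestrel 3, Forge 3, Juno 2, Beacon 1. Beacon has the fewest and is eliminated.
Round 2: Kestrel 4, Forge 3, Juno 2. Juno has the fewest and is eliminated.
Round 3: Forge 5, Kestrel 4. Forge has a majority.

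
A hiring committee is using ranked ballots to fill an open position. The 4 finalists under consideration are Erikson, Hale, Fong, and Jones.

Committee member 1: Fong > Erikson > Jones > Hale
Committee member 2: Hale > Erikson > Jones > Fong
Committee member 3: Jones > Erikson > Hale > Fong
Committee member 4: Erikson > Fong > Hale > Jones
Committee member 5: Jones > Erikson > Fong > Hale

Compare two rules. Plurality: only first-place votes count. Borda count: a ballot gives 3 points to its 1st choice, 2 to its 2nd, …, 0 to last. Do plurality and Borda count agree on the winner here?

No

Plurality first-place counts: Erikson 1, Hale 1, Fong 1, Jones 2 → Jones.
Borda totals: Erikson 11, Hale 5, Fong 6, Jones 8 → Erikson.
The two rules disagree: plurality picks Jones, Borda picks Erikson.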